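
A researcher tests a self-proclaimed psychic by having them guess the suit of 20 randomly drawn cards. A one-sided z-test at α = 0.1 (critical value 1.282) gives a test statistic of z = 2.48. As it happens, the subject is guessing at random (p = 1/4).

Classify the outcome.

The conventional null hypothesis is that the subject is guessing at random (p = 1/4).
Since z = 2.48 > z* = 1.282, H₀ is rejected.
H₀ is true (actually the subject is guessing at random (p = 1/4)).
Rejecting a true H₀ is a Type I error.

Type I error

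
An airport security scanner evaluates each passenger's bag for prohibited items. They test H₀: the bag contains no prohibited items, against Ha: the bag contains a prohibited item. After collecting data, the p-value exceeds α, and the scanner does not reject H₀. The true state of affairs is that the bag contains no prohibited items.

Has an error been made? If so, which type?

The test retained a true H₀ — the decision matches the true state.

No error (correct decision).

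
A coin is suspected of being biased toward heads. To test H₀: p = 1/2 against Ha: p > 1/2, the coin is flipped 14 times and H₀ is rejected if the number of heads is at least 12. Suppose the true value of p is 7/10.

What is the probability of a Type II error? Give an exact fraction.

41958212136219/50000000000000

A Type II error is failing to reject when Ha holds: with p = 7/10, β = P(Y ≤ 11).
Adding the binomial probabilities P(Y=0)+…+P(Y=11) at p = 7/10 gives 41958212136219/50000000000000.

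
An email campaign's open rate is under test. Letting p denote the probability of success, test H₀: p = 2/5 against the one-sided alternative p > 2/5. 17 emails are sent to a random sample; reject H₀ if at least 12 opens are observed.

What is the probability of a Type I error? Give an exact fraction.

8082735104/762939453125

Under H₀, X ~ Binomial(17, 2/5), and α = P(X ≥ 12).
Adding the binomial terms for j = 12 through 17 with p = 2/5 yields 8082735104/762939453125.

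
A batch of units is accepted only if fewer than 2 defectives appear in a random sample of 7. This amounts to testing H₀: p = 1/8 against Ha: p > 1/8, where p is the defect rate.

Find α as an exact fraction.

225033/1048576

Under H₀, S ~ Binomial(7, 1/8); the Type I error rate is P(S ≥ 2).
Via the complement, α = 1 − Σ_{j=0}^{1} C(7,j)(1/8)^j(7/8)^{7-j} = 225033/1048576.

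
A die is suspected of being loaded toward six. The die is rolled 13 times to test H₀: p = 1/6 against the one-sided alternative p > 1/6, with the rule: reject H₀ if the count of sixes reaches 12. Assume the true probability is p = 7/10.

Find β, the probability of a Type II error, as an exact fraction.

β = P(fail to reject H₀ | Ha true) = P(X ≤ 11 | p = 7/10), X ~ Binomial(13, 7/10).
Equivalently, β = 1 − P(X ≥ 12) = 4681650394377/5000000000000.

4681650394377/5000000000000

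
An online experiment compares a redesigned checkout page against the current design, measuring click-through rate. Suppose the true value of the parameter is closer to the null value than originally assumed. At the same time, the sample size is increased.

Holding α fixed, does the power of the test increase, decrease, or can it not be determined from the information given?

Cannot be determined from the information given.

The first change alone would make β increase; the second alone would make β decrease. Which effect dominates depends on the magnitudes, which are not given.
Since power = 1 − β, the effect on power is likewise indeterminate.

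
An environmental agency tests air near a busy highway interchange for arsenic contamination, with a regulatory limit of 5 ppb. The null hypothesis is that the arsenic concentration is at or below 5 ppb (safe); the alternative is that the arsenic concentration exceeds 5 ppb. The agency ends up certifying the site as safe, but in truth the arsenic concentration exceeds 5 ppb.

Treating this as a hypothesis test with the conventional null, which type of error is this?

'Certifying the site as safe' corresponds to failing to reject H₀.
H₀ was not rejected but H₀ is false — a Type II error (false negative).

Type II error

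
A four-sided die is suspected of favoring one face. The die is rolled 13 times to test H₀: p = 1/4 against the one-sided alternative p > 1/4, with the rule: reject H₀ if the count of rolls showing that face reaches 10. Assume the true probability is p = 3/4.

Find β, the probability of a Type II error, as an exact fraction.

A Type II error is failing to reject when Ha holds: with p = 3/4, β = P(X ≤ 9).
Summing C(13,j)·(3/4)^j·(1/4)^{13-j} for j = 0..9 gives 3487541/8388608.

3487541/8388608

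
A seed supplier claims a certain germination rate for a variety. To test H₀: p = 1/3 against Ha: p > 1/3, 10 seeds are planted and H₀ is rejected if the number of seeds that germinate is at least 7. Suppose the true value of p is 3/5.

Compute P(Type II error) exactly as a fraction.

A Type II error is failing to reject when Ha holds: with p = 3/5, β = P(X ≤ 6).
Equivalently, β = 1 − P(X ≥ 7) = 6032416/9765625.

6032416/9765625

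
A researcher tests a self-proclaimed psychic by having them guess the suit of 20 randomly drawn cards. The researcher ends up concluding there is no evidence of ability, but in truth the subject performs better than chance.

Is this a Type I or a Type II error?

Type II error

The null hypothesis here is that the subject is guessing at random (p = 1/4).
'Concluding there is no evidence of ability' corresponds to failing to reject H₀.
H₀ was not rejected but H₀ is false — a Type II error (false negative).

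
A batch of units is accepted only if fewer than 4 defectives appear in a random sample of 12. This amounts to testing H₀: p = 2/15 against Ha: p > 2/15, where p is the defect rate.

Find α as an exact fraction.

Under H₀, K ~ Binomial(12, 2/15); the Type I error rate is P(K ≥ 4).
Via the complement, α = 1 − Σ_{j=0}^{3} C(12,j)(2/15)^j(13/15)^{12-j} = 558522837776/8649755859375.

558522837776/8649755859375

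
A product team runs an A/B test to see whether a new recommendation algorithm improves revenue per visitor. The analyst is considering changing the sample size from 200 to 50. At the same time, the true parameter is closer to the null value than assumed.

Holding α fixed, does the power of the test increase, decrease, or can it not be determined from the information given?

Reducing n widens both sampling distributions, so the test has less ability to distinguish Ha from H₀. A smaller departure from H₀ means the test statistic under Ha is distributed closer to where it would be under H₀; rejection becomes less likely. Both changes push β in the same direction.
Since power = 1 − β and β increases, power decreases.

It decreases.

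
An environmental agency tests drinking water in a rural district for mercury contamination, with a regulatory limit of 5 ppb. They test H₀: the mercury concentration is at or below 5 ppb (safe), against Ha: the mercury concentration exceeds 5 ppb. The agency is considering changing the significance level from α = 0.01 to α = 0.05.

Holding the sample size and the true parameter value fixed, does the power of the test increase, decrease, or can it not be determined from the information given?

It increases.

Relaxing α lowers the evidence threshold; under Ha, outcomes that previously fell short now trigger rejection.
Since power = 1 − β and β decreases, power increases.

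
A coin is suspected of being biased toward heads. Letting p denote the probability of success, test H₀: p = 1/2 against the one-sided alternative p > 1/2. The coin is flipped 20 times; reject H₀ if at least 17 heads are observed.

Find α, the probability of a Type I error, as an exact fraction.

α = P(reject H₀ | H₀ true) = P(Y ≥ 17 | p = 1/2), with Y ~ Binomial(20, 1/2).
Summing the upper tail: (1140 + 190 + 20 + 1) / 2^20 = 1351/1048576.

1351/1048576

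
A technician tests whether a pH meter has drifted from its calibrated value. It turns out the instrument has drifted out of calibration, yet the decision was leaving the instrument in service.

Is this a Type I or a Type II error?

The null hypothesis here is that the instrument is correctly calibrated.
'Leaving the instrument in service' corresponds to failing to reject H₀.
H₀ was not rejected but H₀ is false — a Type II error (false negative).

Type II error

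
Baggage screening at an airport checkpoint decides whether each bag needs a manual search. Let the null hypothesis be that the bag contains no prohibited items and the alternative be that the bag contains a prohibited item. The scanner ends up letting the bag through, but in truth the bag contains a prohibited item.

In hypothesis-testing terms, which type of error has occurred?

'Letting the bag through' corresponds to failing to reject H₀.
H₀ was not rejected but H₀ is false — a Type II error (false negative).

Type II error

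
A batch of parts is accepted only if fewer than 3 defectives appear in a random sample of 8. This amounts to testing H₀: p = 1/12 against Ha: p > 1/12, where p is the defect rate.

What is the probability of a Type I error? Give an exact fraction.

α = P(reject H₀ | H₀ true) = P(S ≥ 3 | p = 1/12), S ~ Binomial(8, 1/12).
α = 1 − P(S ≤ 2) = 1 − 139953319/143327232 = 3373913/143327232.

3373913/143327232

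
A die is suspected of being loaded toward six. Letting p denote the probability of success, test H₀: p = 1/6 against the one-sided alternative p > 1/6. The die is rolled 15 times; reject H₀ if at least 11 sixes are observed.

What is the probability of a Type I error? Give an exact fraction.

912701/470184984576

α = P(reject H₀ | H₀ true) = P(K ≥ 11 | p = 1/6), with K ~ Binomial(15, 1/6).
P(K ≥ 11) = Σ_{j=11}^{15} C(15,j)·(1/6)^j·(5/6)^{15-j} = 912701/470184984576.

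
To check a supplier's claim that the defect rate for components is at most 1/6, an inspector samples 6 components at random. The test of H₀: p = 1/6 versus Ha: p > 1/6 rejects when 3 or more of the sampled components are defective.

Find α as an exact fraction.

The significance level is the probability, assuming p = 1/6, of seeing 3 or more defectives in 6 draws.
Via the complement, α = 1 − Σ_{j=0}^{2} C(6,j)(1/6)^j(5/6)^{6-j} = 1453/23328.

1453/23328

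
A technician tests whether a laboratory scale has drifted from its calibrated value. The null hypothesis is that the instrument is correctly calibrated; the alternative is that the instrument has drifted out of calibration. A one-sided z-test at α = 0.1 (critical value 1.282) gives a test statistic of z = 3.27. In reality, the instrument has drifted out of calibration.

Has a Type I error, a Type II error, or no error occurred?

Since z = 3.27 > z* = 1.282, H₀ is rejected.
H₀ is false (actually the instrument has drifted out of calibration).
The decision matches the true state — no error.

No error (correct decision).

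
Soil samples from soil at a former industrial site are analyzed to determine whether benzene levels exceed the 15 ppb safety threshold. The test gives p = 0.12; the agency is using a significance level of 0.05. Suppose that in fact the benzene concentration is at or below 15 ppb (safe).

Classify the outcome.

No error — this is a correct decision.

The conventional null hypothesis is that the benzene concentration is at or below 15 ppb (safe).
Since p = 0.12 ≥ α = 0.05, H₀ is not rejected.
H₀ is true (actually the benzene concentration is at or below 15 ppb (safe)).
The decision matches the true state — no error.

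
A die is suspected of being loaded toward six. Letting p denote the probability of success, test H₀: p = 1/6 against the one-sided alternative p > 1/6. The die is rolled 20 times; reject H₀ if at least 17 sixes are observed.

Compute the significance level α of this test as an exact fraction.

The Type I error probability is α = P(Y ≥ 17) computed under H₀, where Y ~ Binomial(20, 1/6).
Summing C(20,j)(1/6)^j(5/6)^{20−j} for j = 17,…,20 gives 49117/1218719480020992.

49117/1218719480020992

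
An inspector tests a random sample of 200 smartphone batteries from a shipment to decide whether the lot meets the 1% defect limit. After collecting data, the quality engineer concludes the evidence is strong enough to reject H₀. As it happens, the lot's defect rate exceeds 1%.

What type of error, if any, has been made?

No error (correct decision).

The conventional null hypothesis here is that the lot's defect rate is 1% (within specification).
The test rejected a false H₀ — the decision matches the true state.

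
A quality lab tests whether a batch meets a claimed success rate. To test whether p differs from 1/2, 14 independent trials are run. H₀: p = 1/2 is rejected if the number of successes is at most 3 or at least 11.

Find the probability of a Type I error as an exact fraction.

Under H₀, Y ~ Binomial(14, 1/2); α is the probability of landing in either tail, P(Y ≤ 3) + P(Y ≥ 11).
The two tails are symmetric, so α = 2·(1 + 14 + 91 + 364)/2^14 = 940/16384 = 235/4096.

235/4096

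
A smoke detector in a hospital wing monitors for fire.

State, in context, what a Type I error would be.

A Type I error would mean concluding that there is a fire when in fact there is no fire.

With the conventional null hypothesis that there is no fire:
A Type I error is rejecting H₀ when H₀ is true.
Here that means sounding the alarm and evacuating the building when actually there is no fire.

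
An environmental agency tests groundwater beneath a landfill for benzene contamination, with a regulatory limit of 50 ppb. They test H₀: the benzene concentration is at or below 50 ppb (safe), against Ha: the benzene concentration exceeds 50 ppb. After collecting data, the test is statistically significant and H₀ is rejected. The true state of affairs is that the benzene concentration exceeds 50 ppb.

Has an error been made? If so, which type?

Neither — the decision is correct.

The test rejected a false H₀ — the decision matches the true state.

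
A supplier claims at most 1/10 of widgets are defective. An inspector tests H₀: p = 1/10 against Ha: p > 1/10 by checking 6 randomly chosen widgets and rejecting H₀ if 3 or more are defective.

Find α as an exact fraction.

317/20000

α = P(reject H₀ | H₀ true) = P(S ≥ 3 | p = 1/10), S ~ Binomial(6, 1/10).
α = 1 − P(S ≤ 2) = 1 − 19683/20000 = 317/20000.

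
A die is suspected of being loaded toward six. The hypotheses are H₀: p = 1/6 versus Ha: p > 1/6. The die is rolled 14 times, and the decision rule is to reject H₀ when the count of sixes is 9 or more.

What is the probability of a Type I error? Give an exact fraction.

The Type I error probability is α = P(Y ≥ 9) computed under H₀, where Y ~ Binomial(14, 1/6).
Summing C(14,j)(1/6)^j(5/6)^{14−j} for j = 9,…,14 gives 769969/8707129344.

769969/8707129344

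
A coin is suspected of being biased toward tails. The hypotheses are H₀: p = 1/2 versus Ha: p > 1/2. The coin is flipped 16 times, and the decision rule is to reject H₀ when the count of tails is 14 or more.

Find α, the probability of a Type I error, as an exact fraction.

137/65536

The Type I error probability is α = P(S ≥ 14) computed under H₀, where S ~ Binomial(16, 1/2).
That's C(16,14) + C(16,15) + C(16,16) over 2^16, i.e. (120 + 16 + 1)/65536 = 137/65536.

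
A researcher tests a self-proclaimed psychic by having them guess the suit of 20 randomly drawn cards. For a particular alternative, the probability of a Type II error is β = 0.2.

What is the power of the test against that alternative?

Power = 1 − β = 1 − 0.2 = 0.8.

0.8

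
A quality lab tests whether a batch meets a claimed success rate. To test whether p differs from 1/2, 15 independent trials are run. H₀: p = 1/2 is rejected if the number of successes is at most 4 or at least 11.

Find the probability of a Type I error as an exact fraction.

The significance level is the null-hypothesis probability of the rejection region {≤4} ∪ {≥11}.
By symmetry, α = 2·P(Y ≤ 4) = 2·(1 + 15 + 105 + 455 + 1365)/32768 = 3882/32768 = 1941/16384.

1941/16384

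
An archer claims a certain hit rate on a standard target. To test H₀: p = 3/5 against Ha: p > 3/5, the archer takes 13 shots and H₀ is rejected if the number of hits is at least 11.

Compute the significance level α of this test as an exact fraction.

The Type I error probability is α = P(X ≥ 11) computed under H₀, where X ~ Binomial(13, 3/5).
Summing C(13,j)(3/5)^j(2/5)^{13−j} for j = 11,…,13 gives 70681653/1220703125.

70681653/1220703125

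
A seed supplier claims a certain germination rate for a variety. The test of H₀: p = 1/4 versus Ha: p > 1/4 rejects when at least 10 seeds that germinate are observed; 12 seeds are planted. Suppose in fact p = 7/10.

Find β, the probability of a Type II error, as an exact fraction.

149436930429/200000000000

Under the alternative p = 7/10, S ~ Binomial(12, 7/10); β is the probability the test does not reject, P(S < 10).
Adding the binomial probabilities P(S=0)+…+P(S=9) at p = 7/10 gives 149436930429/200000000000.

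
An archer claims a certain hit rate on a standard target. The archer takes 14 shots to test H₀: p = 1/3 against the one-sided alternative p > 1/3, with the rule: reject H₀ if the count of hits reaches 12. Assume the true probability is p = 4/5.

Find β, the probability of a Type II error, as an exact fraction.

β = P(fail to reject H₀ | Ha true) = P(X ≤ 11 | p = 4/5), X ~ Binomial(14, 4/5).
Summing C(14,j)·(4/5)^j·(1/5)^{14-j} for j = 0..11 gives 3368829417/6103515625.

3368829417/6103515625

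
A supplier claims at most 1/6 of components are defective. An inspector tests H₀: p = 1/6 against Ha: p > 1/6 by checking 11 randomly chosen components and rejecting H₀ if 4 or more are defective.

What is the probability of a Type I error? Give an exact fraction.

1444669/15116544

The significance level is the probability, assuming p = 1/6, of seeing 4 or more defectives in 11 draws.
Computing the lower-tail complement: 1 − 13671875/15116544 = 1444669/15116544.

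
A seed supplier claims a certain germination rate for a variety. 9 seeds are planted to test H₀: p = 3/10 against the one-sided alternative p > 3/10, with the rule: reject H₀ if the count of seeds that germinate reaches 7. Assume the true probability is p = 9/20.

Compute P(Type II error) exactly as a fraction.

30407271323/32000000000

β = P(fail to reject H₀ | Ha true) = P(Y ≤ 6 | p = 9/20), Y ~ Binomial(9, 9/20).
Equivalently, β = 1 − P(Y ≥ 7) = 30407271323/32000000000.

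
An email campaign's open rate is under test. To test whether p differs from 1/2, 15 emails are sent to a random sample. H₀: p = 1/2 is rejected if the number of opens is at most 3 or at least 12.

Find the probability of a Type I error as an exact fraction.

9/256

α = P(S ≤ 3 or S ≥ 12 | p = 1/2), S ~ Binomial(15, 1/2).
The two tails are symmetric, so α = 2·(1 + 15 + 105 + 455)/2^15 = 1152/32768 = 9/256.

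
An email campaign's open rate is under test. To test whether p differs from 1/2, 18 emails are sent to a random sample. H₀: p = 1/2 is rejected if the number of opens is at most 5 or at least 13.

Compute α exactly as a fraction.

1577/16384

α = P(Y ≤ 5 or Y ≥ 13 | p = 1/2), Y ~ Binomial(18, 1/2).
Each tail has probability (1 + 18 + 153 + 816 + 3060 + 8568)/262144; doubling gives α = 25232/262144 = 1577/16384.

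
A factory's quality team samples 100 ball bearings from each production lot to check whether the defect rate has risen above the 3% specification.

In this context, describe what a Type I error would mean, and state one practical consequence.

A Type I error would mean concluding that the lot's defect rate exceeds 3% when in fact the lot's defect rate is 3% (within specification). Consequence: a good lot is scrapped, wasting material and production time.

With the conventional null hypothesis that the lot's defect rate is 3% (within specification):
A Type I error is rejecting H₀ when H₀ is true.
Here that means rejecting the lot and scrapping or reworking it when actually the lot's defect rate is 3% (within specification).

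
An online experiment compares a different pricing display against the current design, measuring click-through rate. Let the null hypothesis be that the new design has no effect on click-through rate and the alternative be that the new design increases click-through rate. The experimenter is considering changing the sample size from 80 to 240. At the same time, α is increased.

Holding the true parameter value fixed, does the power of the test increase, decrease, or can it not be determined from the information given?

It increases.

Increasing n separates the H₀ and Ha sampling distributions, so under Ha fewer outcomes land in the acceptance region. A larger α widens the rejection region, so when the alternative is true more outcomes lead to rejection — failing to reject becomes less likely. Both changes push β in the same direction.
Since power = 1 − β and β decreases, power increases.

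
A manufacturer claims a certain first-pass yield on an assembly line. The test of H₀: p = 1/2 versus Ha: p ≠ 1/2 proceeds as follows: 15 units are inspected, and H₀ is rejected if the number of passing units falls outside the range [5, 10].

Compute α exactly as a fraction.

Under H₀, Y ~ Binomial(15, 1/2); α is the probability of landing in either tail, P(Y ≤ 4) + P(Y ≥ 11).
The two tails are symmetric, so α = 2·(1 + 15 + 105 + 455 + 1365)/2^15 = 3882/32768 = 1941/16384.

1941/16384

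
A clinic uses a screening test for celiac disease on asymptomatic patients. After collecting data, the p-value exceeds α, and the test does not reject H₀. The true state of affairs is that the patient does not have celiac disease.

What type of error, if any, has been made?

Neither — the decision is correct.

The conventional null hypothesis here is that the patient does not have celiac disease.
The test retained a true H₀ — the decision matches the true state.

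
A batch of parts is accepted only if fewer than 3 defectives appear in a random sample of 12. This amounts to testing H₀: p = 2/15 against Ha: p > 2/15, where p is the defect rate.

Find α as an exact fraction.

The significance level is the probability, assuming p = 2/15, of seeing 3 or more defectives in 12 draws.
Via the complement, α = 1 − Σ_{j=0}^{2} C(12,j)(2/15)^j(13/15)^{12-j} = 5408352292624/25949267578125.

5408352292624/25949267578125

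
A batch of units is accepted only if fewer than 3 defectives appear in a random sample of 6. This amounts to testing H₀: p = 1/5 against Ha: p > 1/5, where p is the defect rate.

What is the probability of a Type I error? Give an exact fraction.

309/3125

The significance level is the probability, assuming p = 1/5, of seeing 3 or more defectives in 6 draws.
α = 1 − P(Y ≤ 2) = 1 − 2816/3125 = 309/3125.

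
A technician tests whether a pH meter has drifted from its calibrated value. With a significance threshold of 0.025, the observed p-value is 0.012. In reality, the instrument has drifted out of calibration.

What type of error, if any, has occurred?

The conventional null hypothesis is that the instrument is correctly calibrated.
Since p = 0.012 < α = 0.025, H₀ is rejected.
H₀ is false (actually the instrument has drifted out of calibration).
The decision matches the true state — no error.

No error (correct decision).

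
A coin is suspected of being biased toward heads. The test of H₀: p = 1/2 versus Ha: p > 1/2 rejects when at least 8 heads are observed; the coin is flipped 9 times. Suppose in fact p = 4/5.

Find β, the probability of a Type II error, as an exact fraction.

A Type II error is failing to reject when Ha holds: with p = 4/5, β = P(X ≤ 7).
Summing C(9,j)·(4/5)^j·(1/5)^{9-j} for j = 0..7 gives 1101157/1953125.

1101157/1953125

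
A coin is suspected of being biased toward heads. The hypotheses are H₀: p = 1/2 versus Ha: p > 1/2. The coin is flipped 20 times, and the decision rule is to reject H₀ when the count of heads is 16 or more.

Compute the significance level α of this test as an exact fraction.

1549/262144

α = P(reject H₀ | H₀ true) = P(K ≥ 16 | p = 1/2), with K ~ Binomial(20, 1/2).
That's C(20,16) + C(20,17) + C(20,18) + C(20,19) + C(20,20) over 2^20, i.e. (4845 + 1140 + 190 + 20 + 1)/1048576 = 6196/1048576 = 1549/262144.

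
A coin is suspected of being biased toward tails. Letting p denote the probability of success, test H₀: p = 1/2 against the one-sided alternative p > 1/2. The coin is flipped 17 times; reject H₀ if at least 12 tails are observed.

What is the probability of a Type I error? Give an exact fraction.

4701/65536

The Type I error probability is α = P(Y ≥ 12) computed under H₀, where Y ~ Binomial(17, 1/2).
Summing the upper tail: (6188 + 2380 + 680 + 136 + 17 + 1) / 2^17 = 9402/131072 = 4701/65536.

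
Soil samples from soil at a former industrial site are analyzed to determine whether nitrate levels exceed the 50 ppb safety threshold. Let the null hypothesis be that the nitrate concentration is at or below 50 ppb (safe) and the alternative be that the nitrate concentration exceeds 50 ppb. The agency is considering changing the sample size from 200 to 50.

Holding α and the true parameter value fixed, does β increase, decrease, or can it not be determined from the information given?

With less data the test statistic is noisier; under Ha, more outcomes land inside the acceptance region.

It increases.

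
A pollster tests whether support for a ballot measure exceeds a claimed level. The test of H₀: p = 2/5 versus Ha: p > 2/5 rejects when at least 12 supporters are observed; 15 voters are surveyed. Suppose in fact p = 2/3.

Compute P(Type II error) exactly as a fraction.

A Type II error is failing to reject when Ha holds: with p = 2/3, β = P(Y ≤ 11).
Adding the binomial probabilities P(Y=0)+…+P(Y=11) at p = 2/3 gives 11346539/14348907.

11346539/14348907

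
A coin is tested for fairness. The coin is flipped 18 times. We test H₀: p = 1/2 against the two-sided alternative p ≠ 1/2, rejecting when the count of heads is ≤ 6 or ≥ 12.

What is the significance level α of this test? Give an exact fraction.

α = P(K ≤ 6 or K ≥ 12 | p = 1/2), K ~ Binomial(18, 1/2).
Each tail has probability (1 + 18 + 153 + 816 + 3060 + 8568 + 18564)/262144; doubling gives α = 62360/262144 = 7795/32768.

7795/32768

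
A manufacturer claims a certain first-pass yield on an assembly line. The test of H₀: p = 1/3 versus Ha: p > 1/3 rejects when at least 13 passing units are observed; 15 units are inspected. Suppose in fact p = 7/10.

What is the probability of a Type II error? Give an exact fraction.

Under the alternative p = 7/10, S ~ Binomial(15, 7/10); β is the probability the test does not reject, P(S < 13).
Equivalently, β = 1 − P(S ≥ 13) = 873172285377237/1000000000000000.

873172285377237/1000000000000000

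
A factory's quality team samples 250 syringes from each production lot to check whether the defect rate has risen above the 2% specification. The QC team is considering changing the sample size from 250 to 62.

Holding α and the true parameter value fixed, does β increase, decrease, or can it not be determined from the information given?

A smaller sample increases the standard error, so the sampling distributions under H₀ and Ha overlap more.

It increases.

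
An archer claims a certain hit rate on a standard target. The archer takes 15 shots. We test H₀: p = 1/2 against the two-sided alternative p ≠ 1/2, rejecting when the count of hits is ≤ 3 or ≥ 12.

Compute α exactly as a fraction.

9/256

α = P(K ≤ 3 or K ≥ 12 | p = 1/2), K ~ Binomial(15, 1/2).
By symmetry, α = 2·P(K ≤ 3) = 2·(1 + 15 + 105 + 455)/32768 = 1152/32768 = 9/256.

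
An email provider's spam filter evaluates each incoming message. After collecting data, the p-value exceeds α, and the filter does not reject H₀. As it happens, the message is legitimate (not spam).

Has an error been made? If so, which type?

No error — this is a correct decision.

The conventional null hypothesis here is that the message is legitimate (not spam).
The test retained a true H₀ — the decision matches the true state.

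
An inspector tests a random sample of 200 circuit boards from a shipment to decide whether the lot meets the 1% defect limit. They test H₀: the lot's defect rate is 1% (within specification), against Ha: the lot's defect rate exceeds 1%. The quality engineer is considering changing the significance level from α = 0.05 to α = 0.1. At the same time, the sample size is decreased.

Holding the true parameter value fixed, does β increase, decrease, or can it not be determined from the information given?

Cannot be determined from the information given.

The first change alone would make β decrease; the second alone would make β increase. Which effect dominates depends on the magnitudes, which are not given.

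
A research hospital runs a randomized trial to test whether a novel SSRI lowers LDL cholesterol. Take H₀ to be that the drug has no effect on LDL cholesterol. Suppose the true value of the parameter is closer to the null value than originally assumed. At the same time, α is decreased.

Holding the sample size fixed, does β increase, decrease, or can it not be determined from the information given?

It increases.

A smaller departure from H₀ means the test statistic under Ha is distributed closer to where it would be under H₀; rejection becomes less likely. A smaller α moves the rejection region further into the tail. With the alternative true, more outcomes now fall outside the rejection region, so failing to reject becomes more likely. Both changes push β in the same direction.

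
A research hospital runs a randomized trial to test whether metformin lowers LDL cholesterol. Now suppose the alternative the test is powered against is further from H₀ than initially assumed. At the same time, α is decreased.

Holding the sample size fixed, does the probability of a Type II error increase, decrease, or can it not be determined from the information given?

Cannot be determined from the information given.

The first change alone would make β decrease; the second alone would make β increase. Which effect dominates depends on the magnitudes, which are not given.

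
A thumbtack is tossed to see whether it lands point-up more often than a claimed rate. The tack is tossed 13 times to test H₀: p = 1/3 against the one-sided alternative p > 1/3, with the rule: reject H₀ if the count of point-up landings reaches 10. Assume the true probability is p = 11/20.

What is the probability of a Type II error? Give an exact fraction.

1857697115702463/2048000000000000

β = P(fail to reject H₀ | Ha true) = P(Y ≤ 9 | p = 11/20), Y ~ Binomial(13, 11/20).
Adding the binomial probabilities P(Y=0)+…+P(Y=9) at p = 11/20 gives 1857697115702463/2048000000000000.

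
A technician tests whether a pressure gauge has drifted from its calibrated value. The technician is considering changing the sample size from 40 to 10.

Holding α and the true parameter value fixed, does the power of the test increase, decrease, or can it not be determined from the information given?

A smaller sample increases the standard error, so the sampling distributions under H₀ and Ha overlap more.
Since power = 1 − β and β increases, power decreases.

It decreases.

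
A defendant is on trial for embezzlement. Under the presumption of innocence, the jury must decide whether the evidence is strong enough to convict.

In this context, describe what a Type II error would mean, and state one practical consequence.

A Type II error would mean concluding that the defendant is innocent (or at least failing to establish that the defendant is guilty) when in fact the defendant is guilty. Consequence: a guilty person goes free.

With the conventional null hypothesis that the defendant is innocent:
A Type II error is failing to reject H₀ when H₀ is false.
Here that means acquitting the defendant when actually the defendant is guilty.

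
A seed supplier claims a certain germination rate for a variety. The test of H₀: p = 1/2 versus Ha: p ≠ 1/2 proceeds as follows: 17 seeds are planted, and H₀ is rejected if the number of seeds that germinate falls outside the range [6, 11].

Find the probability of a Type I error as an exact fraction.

α = P(X ≤ 5 or X ≥ 12 | p = 1/2), X ~ Binomial(17, 1/2).
Each tail has probability (1 + 17 + 136 + 680 + 2380 + 6188)/131072; doubling gives α = 18804/131072 = 4701/32768.

4701/32768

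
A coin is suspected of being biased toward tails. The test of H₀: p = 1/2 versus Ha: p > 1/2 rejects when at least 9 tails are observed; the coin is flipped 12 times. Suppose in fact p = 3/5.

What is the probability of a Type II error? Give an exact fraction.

β = P(fail to reject H₀ | Ha true) = P(X ≤ 8 | p = 3/5), X ~ Binomial(12, 3/5).
Equivalently, β = 1 − P(X ≥ 9) = 37825328/48828125.

37825328/48828125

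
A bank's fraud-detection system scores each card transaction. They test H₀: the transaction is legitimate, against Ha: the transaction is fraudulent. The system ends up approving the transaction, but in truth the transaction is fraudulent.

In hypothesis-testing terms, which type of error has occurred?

'Approving the transaction' corresponds to failing to reject H₀.
H₀ was not rejected but H₀ is false — a Type II error (false negative).

Type II error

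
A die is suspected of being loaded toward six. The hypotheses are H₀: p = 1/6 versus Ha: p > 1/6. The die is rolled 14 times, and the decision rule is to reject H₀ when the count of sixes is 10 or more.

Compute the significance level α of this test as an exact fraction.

673471/78364164096

The Type I error probability is α = P(K ≥ 10) computed under H₀, where K ~ Binomial(14, 1/6).
Adding the binomial terms for j = 10 through 14 with p = 1/6 yields 673471/78364164096.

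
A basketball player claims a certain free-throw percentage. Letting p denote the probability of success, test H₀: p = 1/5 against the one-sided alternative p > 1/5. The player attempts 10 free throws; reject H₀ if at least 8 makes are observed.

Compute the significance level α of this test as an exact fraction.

The Type I error probability is α = P(Y ≥ 8) computed under H₀, where Y ~ Binomial(10, 1/5).
P(Y ≥ 8) = Σ_{j=8}^{10} C(10,j)·(1/5)^j·(4/5)^{10-j} = 761/9765625.

761/9765625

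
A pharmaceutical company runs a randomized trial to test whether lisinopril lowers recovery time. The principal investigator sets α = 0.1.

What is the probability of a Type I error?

The significance level α is, by definition, the probability of a Type I error — P(reject H₀ | H₀ true).

0.1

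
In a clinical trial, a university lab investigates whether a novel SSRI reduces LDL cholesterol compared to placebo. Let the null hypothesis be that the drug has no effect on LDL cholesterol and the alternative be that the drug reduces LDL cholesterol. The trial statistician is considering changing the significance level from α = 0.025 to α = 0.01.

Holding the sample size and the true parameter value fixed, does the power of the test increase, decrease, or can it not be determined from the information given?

It decreases.

Lowering α raises the bar for rejection; under Ha, the test now fails to reject on outcomes it previously would have rejected.
Since power = 1 − β and β increases, power decreases.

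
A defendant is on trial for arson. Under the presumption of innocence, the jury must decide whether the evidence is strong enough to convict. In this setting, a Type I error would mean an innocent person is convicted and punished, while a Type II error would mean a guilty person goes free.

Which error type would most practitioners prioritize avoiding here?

The Type I consequence (an innocent person is convicted and punished) is more severe than the Type II consequence (a guilty person goes free).

Type I error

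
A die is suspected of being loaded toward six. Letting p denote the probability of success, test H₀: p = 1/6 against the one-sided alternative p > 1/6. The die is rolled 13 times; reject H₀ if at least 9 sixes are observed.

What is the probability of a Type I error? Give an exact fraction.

The Type I error probability is α = P(K ≥ 9) computed under H₀, where K ~ Binomial(13, 1/6).
P(K ≥ 9) = Σ_{j=9}^{13} C(13,j)·(1/6)^j·(5/6)^{13-j} = 53849/1451188224.

53849/1451188224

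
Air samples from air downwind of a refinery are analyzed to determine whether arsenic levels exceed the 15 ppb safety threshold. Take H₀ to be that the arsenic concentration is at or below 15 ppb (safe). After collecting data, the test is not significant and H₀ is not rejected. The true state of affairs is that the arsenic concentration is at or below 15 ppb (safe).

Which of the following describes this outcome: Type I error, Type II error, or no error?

The test retained a true H₀ — the decision matches the true state.

Neither — the decision is correct.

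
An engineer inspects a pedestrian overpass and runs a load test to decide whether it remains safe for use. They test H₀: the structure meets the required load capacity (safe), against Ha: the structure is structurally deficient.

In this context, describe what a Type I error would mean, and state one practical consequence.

A Type I error is rejecting H₀ when H₀ is true.
Here that means closing the structure for repairs when actually the structure meets the required load capacity (safe).

A Type I error would mean concluding that the structure is structurally deficient when in fact the structure meets the required load capacity (safe). Consequence: a sound structure is closed unnecessarily, at significant cost and disruption.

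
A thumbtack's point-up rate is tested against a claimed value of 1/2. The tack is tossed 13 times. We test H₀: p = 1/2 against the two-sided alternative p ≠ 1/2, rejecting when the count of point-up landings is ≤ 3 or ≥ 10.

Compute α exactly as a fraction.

189/2048

The significance level is the null-hypothesis probability of the rejection region {≤3} ∪ {≥10}.
The two tails are symmetric, so α = 2·(1 + 13 + 78 + 286)/2^13 = 756/8192 = 189/2048.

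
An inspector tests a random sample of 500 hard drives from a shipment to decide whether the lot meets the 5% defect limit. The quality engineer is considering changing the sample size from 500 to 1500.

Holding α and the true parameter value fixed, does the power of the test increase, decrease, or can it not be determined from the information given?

More data shrinks sampling variability; the test statistic under Ha concentrates further from the null value, making rejection more likely.
Since power = 1 − β and β decreases, power increases.

It increases.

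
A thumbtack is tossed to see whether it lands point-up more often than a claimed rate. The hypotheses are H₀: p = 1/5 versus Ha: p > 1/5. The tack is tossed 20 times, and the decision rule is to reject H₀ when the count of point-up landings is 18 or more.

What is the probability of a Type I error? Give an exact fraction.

3121/95367431640625

Under H₀, Y ~ Binomial(20, 1/5), and α = P(Y ≥ 18).
P(Y ≥ 18) = Σ_{j=18}^{20} C(20,j)·(1/5)^j·(4/5)^{20-j} = 3121/95367431640625.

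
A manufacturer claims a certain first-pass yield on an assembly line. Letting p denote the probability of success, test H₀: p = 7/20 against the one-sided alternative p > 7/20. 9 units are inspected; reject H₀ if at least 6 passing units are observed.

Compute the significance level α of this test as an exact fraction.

6859289647/128000000000

α = P(reject H₀ | H₀ true) = P(Y ≥ 6 | p = 7/20), with Y ~ Binomial(9, 7/20).
P(Y ≥ 6) = Σ_{j=6}^{9} C(9,j)·(7/20)^j·(13/20)^{9-j} = 6859289647/128000000000.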